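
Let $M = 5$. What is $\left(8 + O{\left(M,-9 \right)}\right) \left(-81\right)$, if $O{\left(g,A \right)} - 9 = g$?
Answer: $-1782$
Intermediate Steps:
$O{\left(g,A \right)} = 9 + g$
$\left(8 + O{\left(M,-9 \right)}\right) \left(-81\right) = \left(8 + \left(9 + 5\right)\right) \left(-81\right) = \left(8 + 14\right) \left(-81\right) = 22 \left(-81\right) = -1782$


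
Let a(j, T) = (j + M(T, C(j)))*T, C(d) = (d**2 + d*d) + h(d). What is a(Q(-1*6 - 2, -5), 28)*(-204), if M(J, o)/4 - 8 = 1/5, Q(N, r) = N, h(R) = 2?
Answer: -708288/5 ≈ -1.4166e+5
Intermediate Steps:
C(d) = 2 + 2*d**2 (C(d) = (d**2 + d*d) + 2 = (d**2 + d**2) + 2 = 2*d**2 + 2 = 2 + 2*d**2)
M(J, o) = 164/5 (M(J, o) = 32 + 4/5 = 164/5)
a(j, T) = T*(164/5 + j) (a(j, T) = (j + 164/5)*T = (164/5 + j)*T = T*(164/5 + j))
a(Q(-1*6 - 2, -5), 28)*(-204) = ((1/5)*28*(164 + 5*(-1*6 - 2)))*(-204) = ((1/5)*28*(164 + 5*(-6 - 2)))*(-204) = ((1/5)*28*(164 + 5*(-8)))*(-204) = ((1/5)*28*(164 - 40))*(-204) = ((1/5)*28*124)*(-204) = (3472/5)*(-204) = -708288/5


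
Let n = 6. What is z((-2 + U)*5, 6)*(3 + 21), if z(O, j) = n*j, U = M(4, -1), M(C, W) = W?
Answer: 864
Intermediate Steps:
U = -1
z(O, j) = 6*j
z((-2 + U)*5, 6)*(3 + 21) = (6*6)*(3 + 21) = 36*24 = 864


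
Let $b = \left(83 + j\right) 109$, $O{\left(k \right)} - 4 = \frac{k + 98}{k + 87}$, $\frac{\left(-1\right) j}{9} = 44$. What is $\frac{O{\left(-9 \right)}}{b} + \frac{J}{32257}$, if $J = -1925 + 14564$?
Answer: $\frac{33621036457}{85839941382} \approx 0.39167$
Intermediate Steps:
$j = -396$ ($j = \left(-9\right) 44 = -396$)
$O{\left(k \right)} = 4 + \frac{98 + k}{87 + k}$ ($O{\left(k \right)} = 4 + \frac{k + 98}{k + 87} = 4 + \frac{98 + k}{87 + k}$)
$J = 12639$
$b = -34117$ ($b = \left(83 - 396\right) 109 = \left(-313\right) 109 = -34117$)
$\frac{O{\left(-9 \right)}}{b} + \frac{J}{32257} = \frac{\frac{1}{87 - 9} \left(446 + 5 \left(-9\right)\right)}{-34117} + \frac{12639}{32257} = \frac{446 - 45}{78} \left(- \frac{1}{34117}\right) + 12639 \cdot \frac{1}{32257} = \frac{1}{78} \cdot 401 \left(- \frac{1}{34117}\right) + \frac{12639}{32257} = \frac{401}{78} \left(- \frac{1}{34117}\right) + \frac{12639}{32257} = - \frac{401}{2661126} + \frac{12639}{32257} = \frac{33621036457}{85839941382}$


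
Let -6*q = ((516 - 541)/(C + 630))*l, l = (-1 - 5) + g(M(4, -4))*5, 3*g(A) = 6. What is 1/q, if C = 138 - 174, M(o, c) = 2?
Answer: 891/25 ≈ 35.640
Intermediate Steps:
g(A) = 2 (g(A) = (⅓)*6 = 2)
C = -36
l = 4 (l = (-1 - 5) + 2*5 = -6 + 10 = 4)
q = 25/891 (q = -(516 - 541)/(-36 + 630)*4/6 = -(-25/594)*4/6 = -(-25*1/594)*4/6 = -(-25)*4/3564 = -⅙*(-50/297) = 25/891 ≈ 0.028058)
1/q = 1/(25/891) = 891/25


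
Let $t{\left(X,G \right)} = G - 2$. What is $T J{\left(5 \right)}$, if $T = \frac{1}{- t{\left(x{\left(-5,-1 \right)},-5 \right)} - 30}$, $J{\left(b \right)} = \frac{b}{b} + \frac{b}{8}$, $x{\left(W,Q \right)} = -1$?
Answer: $- \frac{13}{184} \approx -0.070652$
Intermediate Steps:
$t{\left(X,G \right)} = -2 + G$
$J{\left(b \right)} = 1 + \frac{b}{8}$ ($J{\left(b \right)} = 1 + b \frac{1}{8} = 1 + \frac{b}{8}$)
$T = - \frac{1}{23}$ ($T = \frac{1}{- (-2 - 5) - 30} = \frac{1}{\left(-1\right) \left(-7\right) - 30} = \frac{1}{7 - 30} = \frac{1}{-23} = - \frac{1}{23} \approx -0.043478$)
$T J{\left(5 \right)} = - \frac{1 + \frac{1}{8} \cdot 5}{23} = - \frac{1 + \frac{5}{8}}{23} = \left(- \frac{1}{23}\right) \frac{13}{8} = - \frac{13}{184}$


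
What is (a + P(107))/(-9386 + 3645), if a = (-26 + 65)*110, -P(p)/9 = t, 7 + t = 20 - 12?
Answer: -4281/5741 ≈ -0.74569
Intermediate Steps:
t = 1 (t = -7 + (20 - 12) = -7 + 8 = 1)
P(p) = -9 (P(p) = -9*1 = -9)
a = 4290 (a = 39*110 = 4290)
(a + P(107))/(-9386 + 3645) = (4290 - 9)/(-9386 + 3645) = 4281/(-5741) = 4281*(-1/5741) = -4281/5741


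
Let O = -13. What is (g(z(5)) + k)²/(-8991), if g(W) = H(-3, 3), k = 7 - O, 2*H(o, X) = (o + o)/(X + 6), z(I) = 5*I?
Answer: -3481/80919 ≈ -0.043018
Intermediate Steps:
H(o, X) = o/(6 + X) (H(o, X) = ((o + o)/(X + 6))/2 = ((2*o)/(6 + X))/2 = (2*o/(6 + X))/2 = o/(6 + X))
k = 20 (k = 7 - 1*(-13) = 7 + 13 = 20)
g(W) = -⅓ (g(W) = -3/(6 + 3) = -3/9 = -3*⅑ = -⅓)
(g(z(5)) + k)²/(-8991) = (-⅓ + 20)²/(-8991) = (59/3)²*(-1/8991) = (3481/9)*(-1/8991) = -3481/80919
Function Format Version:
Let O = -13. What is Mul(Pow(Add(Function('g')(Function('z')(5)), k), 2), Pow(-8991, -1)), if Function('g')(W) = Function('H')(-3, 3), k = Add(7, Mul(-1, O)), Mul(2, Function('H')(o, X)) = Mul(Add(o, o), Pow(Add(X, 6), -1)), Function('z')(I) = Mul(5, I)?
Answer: Rational(-3481, 80919) ≈ -0.043018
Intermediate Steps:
Function('H')(o, X) = Mul(o, Pow(Add(6, X), -1)) (Function('H')(o, X) = Mul(Rational(1, 2), Mul(Add(o, o), Pow(Add(X, 6), -1))) = Mul(Rational(1, 2), Mul(Mul(2, o), Pow(Add(6, X), -1))) = Mul(Rational(1, 2), Mul(2, o, Pow(Add(6, X), -1))) = Mul(o, Pow(Add(6, X), -1)))
k = 20 (k = Add(7, Mul(-1, -13)) = Add(7, 13) = 20)
Function('g')(W) = Rational(-1, 3) (Function('g')(W) = Mul(-3, Pow(Add(6, 3), -1)) = Mul(-3, Pow(9, -1)) = Mul(-3, Rational(1, 9)) = Rational(-1, 3))
Mul(Pow(Add(Function('g')(Function('z')(5)), k), 2), Pow(-8991, -1)) = Mul(Pow(Add(Rational(-1, 3), 20), 2), Pow(-8991, -1)) = Mul(Pow(Rational(59, 3), 2), Rational(-1, 8991)) = Mul(Rational(3481, 9), Rational(-1, 8991)) = Rational(-3481, 80919)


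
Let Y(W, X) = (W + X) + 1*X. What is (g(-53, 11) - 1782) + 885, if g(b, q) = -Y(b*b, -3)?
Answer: -3700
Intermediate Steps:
Y(W, X) = W + 2*X (Y(W, X) = (W + X) + X = W + 2*X)
g(b, q) = 6 - b**2 (g(b, q) = -(b*b + 2*(-3)) = -(b**2 - 6) = -(-6 + b**2) = 6 - b**2)
(g(-53, 11) - 1782) + 885 = ((6 - 1*(-53)**2) - 1782) + 885 = ((6 - 1*2809) - 1782) + 885 = ((6 - 2809) - 1782) + 885 = (-2803 - 1782) + 885 = -4585 + 885 = -3700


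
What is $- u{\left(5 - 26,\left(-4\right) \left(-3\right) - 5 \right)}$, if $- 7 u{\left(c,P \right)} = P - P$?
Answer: $0$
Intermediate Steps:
$u{\left(c,P \right)} = 0$ ($u{\left(c,P \right)} = - \frac{P - P}{7} = \left(- \frac{1}{7}\right) 0 = 0$)
$- u{\left(5 - 26,\left(-4\right) \left(-3\right) - 5 \right)} = \left(-1\right) 0 = 0$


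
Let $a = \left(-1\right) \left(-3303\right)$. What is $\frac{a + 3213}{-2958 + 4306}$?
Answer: $\frac{1629}{337} \approx 4.8338$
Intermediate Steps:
$a = 3303$
$\frac{a + 3213}{-2958 + 4306} = \frac{3303 + 3213}{-2958 + 4306} = \frac{6516}{1348} = 6516 \cdot \frac{1}{1348} = \frac{1629}{337}$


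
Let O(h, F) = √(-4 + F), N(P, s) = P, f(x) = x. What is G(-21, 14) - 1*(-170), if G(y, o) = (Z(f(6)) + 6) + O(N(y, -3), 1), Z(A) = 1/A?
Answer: 1057/6 + I*√3 ≈ 176.17 + 1.732*I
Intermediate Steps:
G(y, o) = 37/6 + I*√3 (G(y, o) = (1/6 + 6) + √(-4 + 1) = (⅙ + 6) + √(-3) = 37/6 + I*√3)
G(-21, 14) - 1*(-170) = (37/6 + I*√3) - 1*(-170) = (37/6 + I*√3) + 170 = 1057/6 + I*√3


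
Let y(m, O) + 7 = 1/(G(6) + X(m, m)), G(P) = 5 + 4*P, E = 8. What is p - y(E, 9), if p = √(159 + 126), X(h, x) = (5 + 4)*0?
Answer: 202/29 + √285 ≈ 23.847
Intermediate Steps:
X(h, x) = 0 (X(h, x) = 9*0 = 0)
y(m, O) = -202/29 (y(m, O) = -7 + 1/((5 + 4*6) + 0) = -7 + 1/((5 + 24) + 0) = -7 + 1/(29 + 0) = -7 + 1/29 = -202/29)
p = √285 ≈ 16.882
p - y(E, 9) = √285 - 1*(-202/29) = √285 + 202/29 = 202/29 + √285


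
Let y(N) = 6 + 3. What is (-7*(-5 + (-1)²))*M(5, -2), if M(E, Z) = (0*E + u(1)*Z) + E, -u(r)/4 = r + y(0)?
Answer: 2380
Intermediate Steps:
y(N) = 9
u(r) = -36 - 4*r (u(r) = -4*(r + 9) = -4*(9 + r) = -36 - 4*r)
M(E, Z) = E - 40*Z (M(E, Z) = (0*E + (-36 - 4*1)*Z) + E = (0 + (-36 - 4)*Z) + E = (0 - 40*Z) + E = -40*Z + E = E - 40*Z)
(-7*(-5 + (-1)²))*M(5, -2) = (-7*(-5 + (-1)²))*(5 - 40*(-2)) = (-7*(-5 + 1))*(5 + 80) = -7*(-4)*85 = 28*85 = 2380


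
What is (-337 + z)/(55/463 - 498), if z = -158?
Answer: 229185/230519 ≈ 0.99421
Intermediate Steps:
(-337 + z)/(55/463 - 498) = (-337 - 158)/(55/463 - 498) = -495/(55*(1/463) - 498) = -495/(55/463 - 498) = -495/(-230519/463) = -495*(-463/230519) = 229185/230519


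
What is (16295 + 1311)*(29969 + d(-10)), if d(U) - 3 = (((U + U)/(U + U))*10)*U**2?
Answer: 545293032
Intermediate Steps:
d(U) = 3 + 10*U**2 (d(U) = 3 + (((U + U)/(U + U))*10)*U**2 = 3 + (((2*U)/((2*U)))*10)*U**2 = 3 + (((2*U)*(1/(2*U)))*10)*U**2 = 3 + (1*10)*U**2 = 3 + 10*U**2)
(16295 + 1311)*(29969 + d(-10)) = (16295 + 1311)*(29969 + (3 + 10*(-10)**2)) = 17606*(29969 + (3 + 10*100)) = 17606*(29969 + (3 + 1000)) = 17606*(29969 + 1003) = 17606*30972 = 545293032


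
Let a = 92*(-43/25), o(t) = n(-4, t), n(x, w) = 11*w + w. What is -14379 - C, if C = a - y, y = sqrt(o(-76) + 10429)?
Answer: -355519/25 + sqrt(9517) ≈ -14123.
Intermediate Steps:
n(x, w) = 12*w
o(t) = 12*t
a = -3956/25 (a = 92*(-43*1/25) = 92*(-43/25) = -3956/25 ≈ -158.24)
y = sqrt(9517) (y = sqrt(12*(-76) + 10429) = sqrt(-912 + 10429) = sqrt(9517) ≈ 97.555)
C = -3956/25 - sqrt(9517) ≈ -255.80
-14379 - C = -14379 - (-3956/25 - sqrt(9517)) = -14379 + (3956/25 + sqrt(9517)) = -355519/25 + sqrt(9517)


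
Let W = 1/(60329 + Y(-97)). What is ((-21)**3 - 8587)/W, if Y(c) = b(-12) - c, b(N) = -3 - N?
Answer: -1078643880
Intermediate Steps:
Y(c) = 9 - c (Y(c) = (-3 - 1*(-12)) - c = (-3 + 12) - c = 9 - c)
W = 1/60435 (W = 1/(60329 + (9 - 1*(-97))) = 1/(60329 + (9 + 97)) = 1/(60329 + 106) = 1/60435 ≈ 1.6547e-5)
((-21)**3 - 8587)/W = ((-21)**3 - 8587)/(1/60435) = (-9261 - 8587)*60435 = -17848*60435 = -1078643880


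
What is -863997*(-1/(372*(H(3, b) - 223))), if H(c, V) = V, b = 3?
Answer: -287999/27280 ≈ -10.557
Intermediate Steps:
-863997*(-1/(372*(H(3, b) - 223))) = -863997*(-1/(372*(3 - 223))) = -863997/((-220*(-372))) = -863997/81840 = -863997*1/81840 = -287999/27280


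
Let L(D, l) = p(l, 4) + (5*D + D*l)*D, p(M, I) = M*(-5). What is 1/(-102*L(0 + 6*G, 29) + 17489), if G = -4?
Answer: -1/1965289 ≈ -5.0883e-7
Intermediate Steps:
p(M, I) = -5*M
L(D, l) = -5*l + D*(5*D + D*l) (L(D, l) = -5*l + (5*D + D*l)*D = -5*l + D*(5*D + D*l))
1/(-102*L(0 + 6*G, 29) + 17489) = 1/(-102*(-5*29 + 5*(0 + 6*(-4))**2 + 29*(0 + 6*(-4))**2) + 17489) = 1/(-102*(-145 + 5*(0 - 24)**2 + 29*(0 - 24)**2) + 17489) = 1/(-102*(-145 + 5*(-24)**2 + 29*(-24)**2) + 17489) = 1/(-102*(-145 + 5*576 + 29*576) + 17489) = 1/(-102*(-145 + 2880 + 16704) + 17489) = 1/(-102*19439 + 17489) = 1/(-1982778 + 17489) = 1/(-1965289) = -1/1965289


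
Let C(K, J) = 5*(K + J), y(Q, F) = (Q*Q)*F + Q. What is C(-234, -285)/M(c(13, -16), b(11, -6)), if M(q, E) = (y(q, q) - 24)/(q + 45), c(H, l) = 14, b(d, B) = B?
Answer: -153105/2734 ≈ -56.000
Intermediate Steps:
y(Q, F) = Q + F*Q² (y(Q, F) = Q²*F + Q = F*Q² + Q = Q + F*Q²)
C(K, J) = 5*J + 5*K (C(K, J) = 5*(J + K) = 5*J + 5*K)
M(q, E) = (-24 + q*(1 + q²))/(45 + q) (M(q, E) = (q*(1 + q*q) - 24)/(q + 45) = (q*(1 + q²) - 24)/(45 + q) = (-24 + q*(1 + q²))/(45 + q))
C(-234, -285)/M(c(13, -16), b(11, -6)) = (5*(-285) + 5*(-234))/(((-24 + 14 + 14³)/(45 + 14))) = (-1425 - 1170)/(((-24 + 14 + 2744)/59)) = -2595/((1/59)*2734) = -2595/2734/59 = -2595*59/2734 = -153105/2734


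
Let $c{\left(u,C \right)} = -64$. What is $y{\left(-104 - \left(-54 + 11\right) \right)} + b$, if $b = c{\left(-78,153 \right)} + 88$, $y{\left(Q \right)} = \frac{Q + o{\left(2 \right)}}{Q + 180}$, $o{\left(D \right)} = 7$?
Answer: $\frac{2802}{119} \approx 23.546$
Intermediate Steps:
$y{\left(Q \right)} = \frac{7 + Q}{180 + Q}$ ($y{\left(Q \right)} = \frac{Q + 7}{Q + 180} = \frac{7 + Q}{180 + Q}$)
$b = 24$ ($b = -64 + 88 = 24$)
$y{\left(-104 - \left(-54 + 11\right) \right)} + b = \frac{7 - 61}{180 - 61} + 24 = \frac{1}{119} \left(-54\right) + 24 = - \frac{54}{119} + 24 = \frac{2802}{119}$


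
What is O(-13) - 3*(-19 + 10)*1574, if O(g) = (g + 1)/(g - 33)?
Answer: 977460/23 ≈ 42498.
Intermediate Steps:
O(g) = (1 + g)/(-33 + g)
O(-13) - 3*(-19 + 10)*1574 = (1 - 13)/(-33 - 13) - 3*(-19 + 10)*1574 = -12/(-46) - 3*(-9)*1574 = -1/46*(-12) + 27*1574 = 6/23 + 42498 = 977460/23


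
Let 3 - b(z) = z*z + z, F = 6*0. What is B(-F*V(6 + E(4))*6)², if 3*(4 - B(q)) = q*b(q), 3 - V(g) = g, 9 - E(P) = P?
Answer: 16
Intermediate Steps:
E(P) = 9 - P
F = 0
V(g) = 3 - g
b(z) = 3 - z - z² (b(z) = 3 - (z*z + z) = 3 - (z² + z) = 3 - (z + z²) = 3 + (-z - z²) = 3 - z - z²)
B(q) = 4 - q*(3 - q - q²)/3
B(-F*V(6 + E(4))*6)² = (4 + (-0*(3 - (6 + (9 - 1*4)))*6)*(-3 - 0*(3 - (6 + (9 - 1*4)))*6 + (-0*(3 - (6 + (9 - 1*4)))*6)²)/3)² = (4 + (-0*(3 - (6 + (9 - 4)))*6)*(-3 - 0*(3 - (6 + (9 - 4)))*6 + (-0*(3 - (6 + (9 - 4)))*6)²)/3)² = (4 + (-0*(3 - (6 + 5))*6)*(-3 - 0*(3 - (6 + 5))*6 + (-0*(3 - (6 + 5))*6)²)/3)² = (4 + (-0*(3 - 1*11)*6)*(-3 - 0*(3 - 1*11)*6 + (-0*(3 - 1*11)*6)²)/3)² = (4 + (-0*(3 - 11)*6)*(-3 - 0*(3 - 11)*6 + (-0*(3 - 11)*6)²)/3)² = (4 + (-0*(-8)*6)*(-3 - 0*(-8)*6 + (-0*(-8)*6)²)/3)² = (4 + (-0*6)*(-3 - 0*6 + (-0*6)²)/3)² = (4 + (-1*0)*(-3 - 1*0 + (-1*0)²)/3)² = (4 + (⅓)*0*(-3 + 0 + 0²))² = (4 + (⅓)*0*(-3 + 0 + 0))² = (4 + (⅓)*0*(-3))² = (4 + 0)² = 4² = 16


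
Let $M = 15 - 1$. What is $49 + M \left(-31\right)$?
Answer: $-385$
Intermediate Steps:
$M = 14$ ($M = 15 - 1 = 14$)
$49 + M \left(-31\right) = 49 + 14 \left(-31\right) = 49 - 434 = -385$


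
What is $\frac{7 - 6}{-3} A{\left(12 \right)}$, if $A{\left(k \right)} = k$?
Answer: $-4$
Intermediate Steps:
$\frac{7 - 6}{-3} A{\left(12 \right)} = \frac{7 - 6}{-3} \cdot 12 = 1 \left(- \frac{1}{3}\right) 12 = \left(- \frac{1}{3}\right) 12 = -4$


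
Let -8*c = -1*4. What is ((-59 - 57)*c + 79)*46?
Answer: 966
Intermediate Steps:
c = ½ (c = -(-1)*4/8 = -⅛*(-4) = ½ ≈ 0.50000)
((-59 - 57)*c + 79)*46 = ((-59 - 57)*(½) + 79)*46 = (-116*½ + 79)*46 = (-58 + 79)*46 = 21*46 = 966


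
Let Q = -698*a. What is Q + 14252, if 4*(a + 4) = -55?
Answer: 53283/2 ≈ 26642.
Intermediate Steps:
a = -71/4 (a = -4 + (¼)*(-55) = -4 - 55/4 = -71/4 ≈ -17.750)
Q = 24779/2 (Q = -698*(-71/4) = 24779/2 ≈ 12390.)
Q + 14252 = 24779/2 + 14252 = 53283/2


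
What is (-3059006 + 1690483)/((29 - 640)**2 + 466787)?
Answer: -1368523/840108 ≈ -1.6290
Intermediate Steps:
(-3059006 + 1690483)/((29 - 640)**2 + 466787) = -1368523/((-611)**2 + 466787) = -1368523/(373321 + 466787) = -1368523/840108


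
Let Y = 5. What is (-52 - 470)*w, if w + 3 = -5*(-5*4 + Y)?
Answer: -37584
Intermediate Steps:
w = 72 (w = -3 - 5*(-5*4 + 5) = -3 - 5*(-20 + 5) = -3 - 5*(-15) = -3 + 75 = 72)
(-52 - 470)*w = (-52 - 470)*72 = -522*72 = -37584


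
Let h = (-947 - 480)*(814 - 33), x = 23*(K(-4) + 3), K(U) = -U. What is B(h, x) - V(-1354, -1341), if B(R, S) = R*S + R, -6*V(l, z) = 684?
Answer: -180546780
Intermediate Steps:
V(l, z) = -114 (V(l, z) = -1/6*684 = -114)
x = 161 (x = 23*(-1*(-4) + 3) = 23*(4 + 3) = 23*7 = 161)
h = -1114487 (h = -1427*781 = -1114487)
B(R, S) = R + R*S
B(h, x) - V(-1354, -1341) = -1114487*(1 + 161) - 1*(-114) = -1114487*162 + 114 = -180546894 + 114 = -180546780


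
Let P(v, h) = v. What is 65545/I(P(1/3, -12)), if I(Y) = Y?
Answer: 196635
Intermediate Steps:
65545/I(P(1/3, -12)) = 65545/(1/3) = 65545*3 = 196635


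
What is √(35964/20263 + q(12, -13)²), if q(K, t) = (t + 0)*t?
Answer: √11727565994341/20263 ≈ 169.01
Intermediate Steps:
q(K, t) = t² (q(K, t) = t*t = t²)
√(35964/20263 + q(12, -13)²) = √(35964/20263 + ((-13)²)²) = √(35964*(1/20263) + 169²) = √(35964/20263 + 28561) = √(578767507/20263) = √11727565994341/20263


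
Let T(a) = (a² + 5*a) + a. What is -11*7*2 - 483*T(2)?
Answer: -7882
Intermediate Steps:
T(a) = a² + 6*a
-11*7*2 - 483*T(2) = -11*7*2 - 966*(6 + 2) = -77*2 - 966*8 = -154 - 483*16 = -154 - 7728 = -7882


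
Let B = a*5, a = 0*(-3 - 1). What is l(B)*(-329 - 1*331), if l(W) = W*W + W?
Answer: 0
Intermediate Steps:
a = 0 (a = 0*(-4) = 0)
B = 0 (B = 0*5 = 0)
l(W) = W + W² (l(W) = W² + W = W + W²)
l(B)*(-329 - 1*331) = (0*(1 + 0))*(-329 - 1*331) = (0*1)*(-329 - 331) = 0*(-660) = 0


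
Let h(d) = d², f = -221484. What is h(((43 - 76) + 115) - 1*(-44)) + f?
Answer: -205608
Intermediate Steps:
h(((43 - 76) + 115) - 1*(-44)) + f = (((43 - 76) + 115) - 1*(-44))² - 221484 = ((-33 + 115) + 44)² - 221484 = (82 + 44)² - 221484 = 126² - 221484 = 15876 - 221484 = -205608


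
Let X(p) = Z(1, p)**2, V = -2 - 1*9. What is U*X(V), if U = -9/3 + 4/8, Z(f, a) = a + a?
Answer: -1210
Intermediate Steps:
Z(f, a) = 2*a
U = -5/2 (U = -9*1/3 + 4*(1/8) = -3 + 1/2 = -5/2 ≈ -2.5000)
V = -11 (V = -2 - 9 = -11)
X(p) = 4*p**2 (X(p) = (2*p)**2 = 4*p**2)
U*X(V) = -10*(-11)**2 = -10*121 = -5/2*484 = -1210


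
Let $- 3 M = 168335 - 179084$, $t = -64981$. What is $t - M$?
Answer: $-68564$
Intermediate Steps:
$M = 3583$ ($M = - \frac{168335 - 179084}{3} = \left(- \frac{1}{3}\right) \left(-10749\right) = 3583$)
$t - M = -64981 - 3583 = -68564$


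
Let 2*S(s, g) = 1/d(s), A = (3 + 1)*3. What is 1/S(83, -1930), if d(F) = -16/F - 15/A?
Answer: -479/166 ≈ -2.8855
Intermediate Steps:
A = 12 (A = 4*3 = 12)
d(F) = -5/4 - 16/F (d(F) = -16/F - 15/12 = -16/F - 15*1/12 = -16/F - 5/4 = -5/4 - 16/F)
S(s, g) = 1/(2*(-5/4 - 16/s))
1/S(83, -1930) = 1/(-2*83/(64 + 5*83)) = 1/(-2*83/(64 + 415)) = 1/(-2*83/479) = 1/(-2*83*1/479) = 1/(-166/479) = -479/166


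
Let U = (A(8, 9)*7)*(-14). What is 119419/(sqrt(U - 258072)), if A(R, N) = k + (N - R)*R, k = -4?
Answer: -119419*I*sqrt(16154)/64616 ≈ -234.89*I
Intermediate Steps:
A(R, N) = -4 + R*(N - R) (A(R, N) = -4 + (N - R)*R = -4 + R*(N - R))
U = -392 (U = ((-4 - 1*8**2 + 9*8)*7)*(-14) = ((-4 - 1*64 + 72)*7)*(-14) = ((-4 - 64 + 72)*7)*(-14) = (4*7)*(-14) = 28*(-14) = -392)
119419/(sqrt(U - 258072)) = 119419/(sqrt(-392 - 258072)) = 119419/(sqrt(-258464)) = 119419/((4*I*sqrt(16154))) = 119419*(-I*sqrt(16154)/64616) = -119419*I*sqrt(16154)/64616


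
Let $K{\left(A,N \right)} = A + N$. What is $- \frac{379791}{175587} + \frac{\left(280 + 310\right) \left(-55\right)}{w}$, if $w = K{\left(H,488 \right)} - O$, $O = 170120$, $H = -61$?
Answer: $- \frac{19583358671}{9931961597} \approx -1.9718$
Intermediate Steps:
$w = -169693$ ($w = \left(-61 + 488\right) - 170120 = 427 - 170120 = -169693$)
$- \frac{379791}{175587} + \frac{\left(280 + 310\right) \left(-55\right)}{w} = - \frac{379791}{175587} + \frac{\left(280 + 310\right) \left(-55\right)}{-169693} = \left(-379791\right) \frac{1}{175587} + 590 \left(-55\right) \left(- \frac{1}{169693}\right) = - \frac{126597}{58529} - - \frac{32450}{169693} = - \frac{126597}{58529} + \frac{32450}{169693} = - \frac{19583358671}{9931961597}$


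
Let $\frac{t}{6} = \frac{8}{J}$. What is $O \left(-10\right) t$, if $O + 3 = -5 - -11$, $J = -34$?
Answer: $\frac{720}{17} \approx 42.353$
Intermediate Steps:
$t = - \frac{24}{17}$ ($t = 6 \frac{8}{-34} = 6 \cdot 8 \left(- \frac{1}{34}\right) = 6 \left(- \frac{4}{17}\right) = - \frac{24}{17} \approx -1.4118$)
$O = 3$ ($O = -3 - -6 = -3 + \left(-5 + 11\right) = -3 + 6 = 3$)
$O \left(-10\right) t = 3 \left(-10\right) \left(- \frac{24}{17}\right) = \left(-30\right) \left(- \frac{24}{17}\right) = \frac{720}{17}$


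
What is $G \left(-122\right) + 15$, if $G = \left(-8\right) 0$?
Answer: $15$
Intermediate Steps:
$G = 0$
$G \left(-122\right) + 15 = 0 \left(-122\right) + 15 = 0 + 15 = 15$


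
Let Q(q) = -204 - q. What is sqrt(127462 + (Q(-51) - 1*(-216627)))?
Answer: 8*sqrt(5374) ≈ 586.46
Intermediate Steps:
sqrt(127462 + (Q(-51) - 1*(-216627))) = sqrt(127462 + ((-204 - 1*(-51)) - 1*(-216627))) = sqrt(127462 + ((-204 + 51) + 216627)) = sqrt(127462 + (-153 + 216627)) = sqrt(127462 + 216474) = sqrt(343936) = 8*sqrt(5374)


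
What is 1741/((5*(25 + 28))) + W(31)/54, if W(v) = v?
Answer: 102229/14310 ≈ 7.1439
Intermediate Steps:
1741/((5*(25 + 28))) + W(31)/54 = 1741/((5*(25 + 28))) + 31/54 = 1741/((5*53)) + 31*(1/54) = 1741/265 + 31/54 = 102229/14310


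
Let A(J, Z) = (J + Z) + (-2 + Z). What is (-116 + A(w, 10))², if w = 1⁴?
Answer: 9409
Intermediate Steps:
w = 1
A(J, Z) = -2 + J + 2*Z
(-116 + A(w, 10))² = (-116 + (-2 + 1 + 2*10))² = (-116 + (-2 + 1 + 20))² = (-116 + 19)² = (-97)² = 9409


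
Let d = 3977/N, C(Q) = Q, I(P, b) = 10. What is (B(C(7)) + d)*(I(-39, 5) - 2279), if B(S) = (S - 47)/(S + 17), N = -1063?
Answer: 39131174/3189 ≈ 12271.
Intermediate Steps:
B(S) = (-47 + S)/(17 + S)
d = -3977/1063 (d = 3977/(-1063) = 3977*(-1/1063) = -3977/1063 ≈ -3.7413)
(B(C(7)) + d)*(I(-39, 5) - 2279) = ((-47 + 7)/(17 + 7) - 3977/1063)*(10 - 2279) = (-40/24 - 3977/1063)*(-2269) = ((1/24)*(-40) - 3977/1063)*(-2269) = (-5/3 - 3977/1063)*(-2269) = -17246/3189*(-2269) = 39131174/3189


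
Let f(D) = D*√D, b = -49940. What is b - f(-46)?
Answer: -49940 + 46*I*√46 ≈ -49940.0 + 311.99*I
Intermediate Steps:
f(D) = D^(3/2)
b - f(-46) = -49940 - (-46)^(3/2) = -49940 - (-46)*I*√46 = -49940 + 46*I*√46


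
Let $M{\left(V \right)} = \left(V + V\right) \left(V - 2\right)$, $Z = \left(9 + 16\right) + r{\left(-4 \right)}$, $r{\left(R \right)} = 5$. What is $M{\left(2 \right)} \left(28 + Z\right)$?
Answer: $0$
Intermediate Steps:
$Z = 30$ ($Z = \left(9 + 16\right) + 5 = 25 + 5 = 30$)
$M{\left(V \right)} = 2 V \left(-2 + V\right)$
$M{\left(2 \right)} \left(28 + Z\right) = 2 \cdot 2 \left(-2 + 2\right) \left(28 + 30\right) = 2 \cdot 2 \cdot 0 \cdot 58 = 0 \cdot 58 = 0$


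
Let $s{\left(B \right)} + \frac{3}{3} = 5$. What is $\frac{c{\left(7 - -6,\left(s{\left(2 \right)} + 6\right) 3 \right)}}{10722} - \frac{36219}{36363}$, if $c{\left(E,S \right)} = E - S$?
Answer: $- \frac{129652763}{129961362} \approx -0.99763$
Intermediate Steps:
$s{\left(B \right)} = 4$ ($s{\left(B \right)} = -1 + 5 = 4$)
$\frac{c{\left(7 - -6,\left(s{\left(2 \right)} + 6\right) 3 \right)}}{10722} - \frac{36219}{36363} = \frac{\left(7 - -6\right) - \left(4 + 6\right) 3}{10722} - \frac{36219}{36363} = \left(\left(7 + 6\right) - 10 \cdot 3\right) \frac{1}{10722} - \frac{12073}{12121} = \left(13 - 30\right) \frac{1}{10722} - \frac{12073}{12121} = \left(-17\right) \frac{1}{10722} - \frac{12073}{12121} = - \frac{17}{10722} - \frac{12073}{12121} = - \frac{129652763}{129961362}$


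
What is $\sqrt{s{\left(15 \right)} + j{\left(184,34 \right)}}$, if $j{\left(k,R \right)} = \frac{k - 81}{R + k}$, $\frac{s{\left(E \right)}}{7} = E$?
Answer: $\frac{\sqrt{5012474}}{218} \approx 10.27$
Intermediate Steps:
$s{\left(E \right)} = 7 E$
$j{\left(k,R \right)} = \frac{-81 + k}{R + k}$
$\sqrt{s{\left(15 \right)} + j{\left(184,34 \right)}} = \sqrt{7 \cdot 15 + \frac{-81 + 184}{34 + 184}} = \sqrt{105 + \frac{1}{218} \cdot 103} = \sqrt{105 + \frac{103}{218}} = \sqrt{\frac{22993}{218}} = \frac{\sqrt{5012474}}{218}$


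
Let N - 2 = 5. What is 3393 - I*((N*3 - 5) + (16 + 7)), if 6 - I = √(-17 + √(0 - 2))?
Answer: 3159 + 39*√(-17 + I*√2) ≈ 3165.7 + 160.94*I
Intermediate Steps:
N = 7 (N = 2 + 5 = 7)
I = 6 - √(-17 + I*√2) (I = 6 - √(-17 + √(0 - 2)) = 6 - √(-17 + √(-2)) = 6 - √(-17 + I*√2) ≈ 5.8287 - 4.1267*I)
3393 - I*((N*3 - 5) + (16 + 7)) = 3393 - (6 - √(-17 + I*√2))*((7*3 - 5) + (16 + 7)) = 3393 - (6 - √(-17 + I*√2))*((21 - 5) + 23) = 3393 - (6 - √(-17 + I*√2))*(16 + 23) = 3393 - (6 - √(-17 + I*√2))*39 = 3393 - (234 - 39*√(-17 + I*√2)) = 3393 + (-234 + 39*√(-17 + I*√2)) = 3159 + 39*√(-17 + I*√2)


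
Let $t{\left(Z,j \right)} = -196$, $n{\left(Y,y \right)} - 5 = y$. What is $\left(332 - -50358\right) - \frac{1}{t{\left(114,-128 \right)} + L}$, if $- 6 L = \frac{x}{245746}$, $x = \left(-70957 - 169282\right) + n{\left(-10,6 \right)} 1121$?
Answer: $\frac{3659430438049}{72192347} \approx 50690.0$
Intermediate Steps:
$n{\left(Y,y \right)} = 5 + y$
$x = -227908$ ($x = \left(-70957 - 169282\right) + \left(5 + 6\right) 1121 = -240239 + 11 \cdot 1121 = -240239 + 12331 = -227908$)
$L = \frac{56977}{368619}$ ($L = - \frac{\left(-227908\right) \frac{1}{245746}}{6} = \left(- \frac{1}{6}\right) \left(- \frac{113954}{122873}\right) = \frac{56977}{368619} \approx 0.15457$)
$\left(332 - -50358\right) - \frac{1}{t{\left(114,-128 \right)} + L} = \left(332 - -50358\right) - \frac{1}{-196 + \frac{56977}{368619}} = \left(332 + 50358\right) - \frac{1}{- \frac{72192347}{368619}} = 50690 - - \frac{368619}{72192347} = 50690 + \frac{368619}{72192347} = \frac{3659430438049}{72192347}$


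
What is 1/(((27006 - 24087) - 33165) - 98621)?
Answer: -1/128867 ≈ -7.7599e-6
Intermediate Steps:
1/(((27006 - 24087) - 33165) - 98621) = 1/((2919 - 33165) - 98621) = 1/(-30246 - 98621) = 1/(-128867) = -1/128867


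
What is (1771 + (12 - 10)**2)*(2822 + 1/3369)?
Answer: 16875491225/3369 ≈ 5.0090e+6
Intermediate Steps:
(1771 + (12 - 10)**2)*(2822 + 1/3369) = (1771 + 2**2)*(2822 + 1/3369) = (1771 + 4)*(9507319/3369) = 1775*(9507319/3369) = 16875491225/3369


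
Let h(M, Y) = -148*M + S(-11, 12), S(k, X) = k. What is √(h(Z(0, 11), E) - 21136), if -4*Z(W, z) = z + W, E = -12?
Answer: 2*I*√5185 ≈ 144.01*I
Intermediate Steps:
Z(W, z) = -W/4 - z/4 (Z(W, z) = -(z + W)/4 = -(W + z)/4 = -W/4 - z/4)
h(M, Y) = -11 - 148*M (h(M, Y) = -148*M - 11 = -11 - 148*M)
√(h(Z(0, 11), E) - 21136) = √((-11 - 148*(-¼*0 - ¼*11)) - 21136) = √((-11 - 148*(0 - 11/4)) - 21136) = √((-11 - 148*(-11/4)) - 21136) = √((-11 + 407) - 21136) = √(396 - 21136) = √(-20740) = 2*I*√5185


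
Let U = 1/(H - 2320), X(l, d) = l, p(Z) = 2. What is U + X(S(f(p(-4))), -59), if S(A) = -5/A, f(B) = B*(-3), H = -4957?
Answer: 36379/43662 ≈ 0.83320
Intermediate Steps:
f(B) = -3*B
U = -1/7277 (U = 1/(-4957 - 2320) = 1/(-7277) = -1/7277 ≈ -0.00013742)
U + X(S(f(p(-4))), -59) = -1/7277 - 5/((-3*2)) = -1/7277 - 5/(-6) = -1/7277 - 5*(-⅙) = -1/7277 + ⅚ = 36379/43662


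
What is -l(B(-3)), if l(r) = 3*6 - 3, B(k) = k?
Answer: -15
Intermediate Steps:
l(r) = 15 (l(r) = 18 - 3 = 15)
-l(B(-3)) = -1*15 = -15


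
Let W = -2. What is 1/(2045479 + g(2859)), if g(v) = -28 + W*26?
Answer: 1/2045399 ≈ 4.8890e-7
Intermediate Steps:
g(v) = -80 (g(v) = -28 - 2*26 = -28 - 52 = -80)
1/(2045479 + g(2859)) = 1/(2045479 - 80) = 1/2045399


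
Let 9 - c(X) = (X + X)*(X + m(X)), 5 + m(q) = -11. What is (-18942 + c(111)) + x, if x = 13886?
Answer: -26137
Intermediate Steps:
m(q) = -16 (m(q) = -5 - 11 = -16)
c(X) = 9 - 2*X*(-16 + X) (c(X) = 9 - (X + X)*(X - 16) = 9 - 2*X*(-16 + X))
(-18942 + c(111)) + x = (-18942 + (9 - 2*111**2 + 32*111)) + 13886 = (-18942 + (9 - 2*12321 + 3552)) + 13886 = (-18942 + (9 - 24642 + 3552)) + 13886 = (-18942 - 21081) + 13886 = -40023 + 13886 = -26137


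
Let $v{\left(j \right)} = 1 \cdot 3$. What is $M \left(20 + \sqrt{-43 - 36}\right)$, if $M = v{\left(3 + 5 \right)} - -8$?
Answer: $220 + 11 i \sqrt{79} \approx 220.0 + 97.77 i$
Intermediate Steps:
$v{\left(j \right)} = 3$
$M = 11$ ($M = 3 - -8 = 3 + 8 = 11$)
$M \left(20 + \sqrt{-43 - 36}\right) = 11 \left(20 + \sqrt{-43 - 36}\right) = 11 \left(20 + \sqrt{-79}\right) = 11 \left(20 + i \sqrt{79}\right) = 220 + 11 i \sqrt{79}$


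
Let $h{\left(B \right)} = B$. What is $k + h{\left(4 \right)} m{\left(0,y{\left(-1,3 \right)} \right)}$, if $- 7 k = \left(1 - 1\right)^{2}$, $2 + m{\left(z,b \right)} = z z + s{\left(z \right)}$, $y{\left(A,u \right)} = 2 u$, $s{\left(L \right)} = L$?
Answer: $-8$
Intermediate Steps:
$m{\left(z,b \right)} = -2 + z + z^{2}$ ($m{\left(z,b \right)} = -2 + \left(z z + z\right) = -2 + \left(z^{2} + z\right) = -2 + \left(z + z^{2}\right) = -2 + z + z^{2}$)
$k = 0$ ($k = - \frac{\left(1 - 1\right)^{2}}{7} = - \frac{0^{2}}{7} = \left(- \frac{1}{7}\right) 0 = 0$)
$k + h{\left(4 \right)} m{\left(0,y{\left(-1,3 \right)} \right)} = 0 + 4 \left(-2 + 0 + 0^{2}\right) = 0 + 4 \left(-2 + 0 + 0\right) = 0 + 4 \left(-2\right) = 0 - 8 = -8$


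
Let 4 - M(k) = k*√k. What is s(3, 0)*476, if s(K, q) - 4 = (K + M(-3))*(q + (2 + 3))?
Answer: 18564 + 7140*I*√3 ≈ 18564.0 + 12367.0*I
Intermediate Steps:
M(k) = 4 - k^(3/2) (M(k) = 4 - k*√k = 4 - k^(3/2))
s(K, q) = 4 + (5 + q)*(4 + K + 3*I*√3) (s(K, q) = 4 + (K + (4 - (-3)^(3/2)))*(q + (2 + 3)) = 4 + (K + (4 - (-3)*I*√3))*(q + 5) = 4 + (K + (4 + 3*I*√3))*(5 + q) = 4 + (4 + K + 3*I*√3)*(5 + q) = 4 + (5 + q)*(4 + K + 3*I*√3))
s(3, 0)*476 = (24 + 5*3 + 3*0 + 0*(4 + 3*I*√3) + 15*I*√3)*476 = (24 + 15 + 0 + 0 + 15*I*√3)*476 = (39 + 15*I*√3)*476 = 18564 + 7140*I*√3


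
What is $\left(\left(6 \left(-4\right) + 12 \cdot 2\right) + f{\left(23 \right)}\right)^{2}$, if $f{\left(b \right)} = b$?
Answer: $529$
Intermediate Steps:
$\left(\left(6 \left(-4\right) + 12 \cdot 2\right) + f{\left(23 \right)}\right)^{2} = \left(\left(6 \left(-4\right) + 12 \cdot 2\right) + 23\right)^{2} = \left(\left(-24 + 24\right) + 23\right)^{2} = \left(0 + 23\right)^{2} = 23^{2} = 529$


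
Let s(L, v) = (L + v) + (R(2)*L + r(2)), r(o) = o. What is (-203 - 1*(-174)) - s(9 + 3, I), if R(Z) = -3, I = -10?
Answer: 3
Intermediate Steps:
s(L, v) = 2 + v - 2*L (s(L, v) = (L + v) + (-3*L + 2) = (L + v) + (2 - 3*L) = 2 + v - 2*L)
(-203 - 1*(-174)) - s(9 + 3, I) = (-203 - 1*(-174)) - (2 - 10 - 2*(9 + 3)) = (-203 + 174) - (2 - 10 - 2*12) = -29 - (2 - 10 - 24) = -29 - 1*(-32) = -29 + 32 = 3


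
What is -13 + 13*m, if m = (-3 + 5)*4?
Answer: 91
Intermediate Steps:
m = 8 (m = 2*4 = 8)
-13 + 13*m = -13 + 13*8 = -13 + 104 = 91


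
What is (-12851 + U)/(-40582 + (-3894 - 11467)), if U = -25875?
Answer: 38726/55943 ≈ 0.69224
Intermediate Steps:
(-12851 + U)/(-40582 + (-3894 - 11467)) = (-12851 - 25875)/(-40582 + (-3894 - 11467)) = -38726/(-40582 - 15361) = -38726/(-55943) = -38726*(-1/55943) = 38726/55943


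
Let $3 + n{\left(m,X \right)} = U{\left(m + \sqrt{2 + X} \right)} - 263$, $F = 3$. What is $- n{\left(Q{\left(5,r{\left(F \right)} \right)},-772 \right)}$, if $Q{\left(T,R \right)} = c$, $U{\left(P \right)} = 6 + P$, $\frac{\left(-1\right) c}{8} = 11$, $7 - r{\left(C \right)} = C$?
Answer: $348 - i \sqrt{770} \approx 348.0 - 27.749 i$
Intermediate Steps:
$r{\left(C \right)} = 7 - C$
$c = -88$ ($c = \left(-8\right) 11 = -88$)
$Q{\left(T,R \right)} = -88$
$n{\left(m,X \right)} = -260 + m + \sqrt{2 + X}$ ($n{\left(m,X \right)} = -3 - \left(257 - m - \sqrt{2 + X}\right) = -3 + \left(-257 + m + \sqrt{2 + X}\right) = -260 + m + \sqrt{2 + X}$)
$- n{\left(Q{\left(5,r{\left(F \right)} \right)},-772 \right)} = - (-260 - 88 + \sqrt{2 - 772}) = - (-260 - 88 + \sqrt{-770}) = - (-260 - 88 + i \sqrt{770}) = - (-348 + i \sqrt{770}) = 348 - i \sqrt{770}$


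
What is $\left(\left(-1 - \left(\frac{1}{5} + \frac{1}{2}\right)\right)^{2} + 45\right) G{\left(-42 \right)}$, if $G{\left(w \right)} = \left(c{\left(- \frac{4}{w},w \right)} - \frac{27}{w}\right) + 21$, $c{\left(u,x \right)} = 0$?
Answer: $\frac{1451067}{1400} \approx 1036.5$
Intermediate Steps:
$G{\left(w \right)} = 21 - \frac{27}{w}$ ($G{\left(w \right)} = \left(0 - \frac{27}{w}\right) + 21 = - \frac{27}{w} + 21 = 21 - \frac{27}{w}$)
$\left(\left(-1 - \left(\frac{1}{5} + \frac{1}{2}\right)\right)^{2} + 45\right) G{\left(-42 \right)} = \left(\left(-1 - \left(\frac{1}{5} + \frac{1}{2}\right)\right)^{2} + 45\right) \left(21 - \frac{27}{-42}\right) = \left(\left(-1 - \frac{7}{10}\right)^{2} + 45\right) \left(21 - - \frac{9}{14}\right) = \left(\left(-1 - \frac{7}{10}\right)^{2} + 45\right) \left(21 + \frac{9}{14}\right) = \left(\left(-1 - \frac{7}{10}\right)^{2} + 45\right) \frac{303}{14} = \left(\left(- \frac{17}{10}\right)^{2} + 45\right) \frac{303}{14} = \left(\frac{289}{100} + 45\right) \frac{303}{14} = \frac{4789}{100} \cdot \frac{303}{14} = \frac{1451067}{1400}$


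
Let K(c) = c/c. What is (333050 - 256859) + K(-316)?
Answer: 76192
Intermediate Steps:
K(c) = 1
(333050 - 256859) + K(-316) = (333050 - 256859) + 1 = 76191 + 1 = 76192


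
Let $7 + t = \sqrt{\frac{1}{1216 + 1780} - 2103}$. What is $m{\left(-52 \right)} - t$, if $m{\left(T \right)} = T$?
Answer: $-45 - \frac{53 i \sqrt{1680007}}{1498} \approx -45.0 - 45.858 i$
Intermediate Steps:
$t = -7 + \frac{53 i \sqrt{1680007}}{1498}$ ($t = -7 + \sqrt{\frac{1}{1216 + 1780} - 2103} = -7 + \sqrt{\frac{1}{2996} - 2103} = -7 + \sqrt{- \frac{6300587}{2996}} = -7 + \frac{53 i \sqrt{1680007}}{1498} \approx -7.0 + 45.858 i$)
$m{\left(-52 \right)} - t = -52 - \left(-7 + \frac{53 i \sqrt{1680007}}{1498}\right) = -52 + \left(7 - \frac{53 i \sqrt{1680007}}{1498}\right) = -45 - \frac{53 i \sqrt{1680007}}{1498}$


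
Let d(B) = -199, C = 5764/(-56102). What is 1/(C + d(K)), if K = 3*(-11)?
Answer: -28051/5585031 ≈ -0.0050225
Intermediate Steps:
C = -2882/28051 (C = 5764*(-1/56102) = -2882/28051 ≈ -0.10274)
K = -33
1/(C + d(K)) = 1/(-2882/28051 - 199) = 1/(-5585031/28051) = -28051/5585031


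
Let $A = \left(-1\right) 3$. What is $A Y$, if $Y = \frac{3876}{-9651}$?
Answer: $\frac{3876}{3217} \approx 1.2048$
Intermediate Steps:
$Y = - \frac{1292}{3217}$ ($Y = 3876 \left(- \frac{1}{9651}\right) = - \frac{1292}{3217} \approx -0.40162$)
$A = -3$
$A Y = \left(-3\right) \left(- \frac{1292}{3217}\right) = \frac{3876}{3217}$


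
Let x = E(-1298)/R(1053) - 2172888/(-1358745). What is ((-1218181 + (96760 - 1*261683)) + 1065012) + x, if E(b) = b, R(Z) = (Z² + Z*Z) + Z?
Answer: -319639303152811834/1004869375965 ≈ -3.1809e+5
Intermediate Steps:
R(Z) = Z + 2*Z² (R(Z) = (Z² + Z²) + Z = 2*Z² + Z = Z + 2*Z²)
x = 1606386646946/1004869375965 (x = -1298*1/(1053*(1 + 2*1053)) - 2172888/(-1358745) = -1298*1/(1053*(1 + 2106)) - 2172888*(-1/1358745) = -1298/(1053*2107) + 724296/452915 = -1298/2218671 + 724296/452915 = 1606386646946/1004869375965 ≈ 1.5986)
((-1218181 + (96760 - 1*261683)) + 1065012) + x = ((-1218181 + (96760 - 1*261683)) + 1065012) + 1606386646946/1004869375965 = ((-1218181 + (96760 - 261683)) + 1065012) + 1606386646946/1004869375965 = ((-1218181 - 164923) + 1065012) + 1606386646946/1004869375965 = (-1383104 + 1065012) + 1606386646946/1004869375965 = -318092 + 1606386646946/1004869375965 = -319639303152811834/1004869375965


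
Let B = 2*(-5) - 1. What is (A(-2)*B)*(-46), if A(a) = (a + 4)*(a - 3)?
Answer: -5060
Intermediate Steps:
A(a) = (-3 + a)*(4 + a) (A(a) = (4 + a)*(-3 + a) = (-3 + a)*(4 + a))
B = -11 (B = -10 - 1 = -11)
(A(-2)*B)*(-46) = ((-12 - 2 + (-2)**2)*(-11))*(-46) = ((-12 - 2 + 4)*(-11))*(-46) = -10*(-11)*(-46) = 110*(-46) = -5060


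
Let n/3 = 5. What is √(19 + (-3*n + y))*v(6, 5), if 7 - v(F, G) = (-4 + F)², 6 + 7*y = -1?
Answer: 9*I*√3 ≈ 15.588*I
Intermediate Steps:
y = -1 (y = -6/7 + (⅐)*(-1) = -6/7 - ⅐ = -1)
n = 15 (n = 3*5 = 15)
v(F, G) = 7 - (-4 + F)²
√(19 + (-3*n + y))*v(6, 5) = √(19 + (-3*15 - 1))*(7 - (-4 + 6)²) = √(19 + (-45 - 1))*(7 - 1*2²) = √(19 - 46)*(7 - 1*4) = √(-27)*(7 - 4) = (3*I*√3)*3 = 9*I*√3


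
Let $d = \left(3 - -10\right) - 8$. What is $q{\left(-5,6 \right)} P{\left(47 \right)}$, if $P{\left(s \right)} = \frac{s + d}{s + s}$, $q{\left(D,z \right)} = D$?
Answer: $- \frac{130}{47} \approx -2.766$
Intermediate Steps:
$d = 5$ ($d = \left(3 + 10\right) - 8 = 13 - 8 = 5$)
$P{\left(s \right)} = \frac{5 + s}{2 s}$ ($P{\left(s \right)} = \frac{s + 5}{s + s} = \frac{5 + s}{2 s}$)
$q{\left(-5,6 \right)} P{\left(47 \right)} = - 5 \frac{5 + 47}{2 \cdot 47} = - 5 \cdot \frac{1}{2} \cdot \frac{1}{47} \cdot 52 = \left(-5\right) \frac{26}{47} = - \frac{130}{47}$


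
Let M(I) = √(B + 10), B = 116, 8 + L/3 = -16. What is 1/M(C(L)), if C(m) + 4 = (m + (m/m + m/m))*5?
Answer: √14/42 ≈ 0.089087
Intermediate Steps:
L = -72 (L = -24 + 3*(-16) = -24 - 48 = -72)
C(m) = 6 + 5*m (C(m) = -4 + (m + (m/m + m/m))*5 = -4 + (m + (1 + 1))*5 = -4 + (m + 2)*5 = -4 + (2 + m)*5 = -4 + (10 + 5*m) = 6 + 5*m)
M(I) = 3*√14 (M(I) = √(116 + 10) = √126 = 3*√14)
1/M(C(L)) = 1/(3*√14) = √14/42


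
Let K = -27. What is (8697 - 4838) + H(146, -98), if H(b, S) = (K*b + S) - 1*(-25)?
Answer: -156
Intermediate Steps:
H(b, S) = 25 + S - 27*b (H(b, S) = (-27*b + S) - 1*(-25) = (S - 27*b) + 25 = 25 + S - 27*b)
(8697 - 4838) + H(146, -98) = (8697 - 4838) + (25 - 98 - 27*146) = 3859 + (25 - 98 - 3942) = 3859 - 4015 = -156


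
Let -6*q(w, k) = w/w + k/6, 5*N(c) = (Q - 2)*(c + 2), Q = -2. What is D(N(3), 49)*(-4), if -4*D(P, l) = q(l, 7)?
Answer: -13/36 ≈ -0.36111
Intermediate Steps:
N(c) = -8/5 - 4*c/5 (N(c) = ((-2 - 2)*(c + 2))/5 = (-4*(2 + c))/5 = (-8 - 4*c)/5 = -8/5 - 4*c/5)
q(w, k) = -⅙ - k/36 (q(w, k) = -(w/w + k/6)/6 = -(1 + k*(⅙))/6 = -(1 + k/6)/6 = -⅙ - k/36)
D(P, l) = 13/144 (D(P, l) = -(-⅙ - 1/36*7)/4 = -(-⅙ - 7/36)/4 = -¼*(-13/36) = 13/144)
D(N(3), 49)*(-4) = (13/144)*(-4) = -13/36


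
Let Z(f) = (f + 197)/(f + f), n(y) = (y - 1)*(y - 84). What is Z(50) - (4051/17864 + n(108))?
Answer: -1145866973/446600 ≈ -2565.8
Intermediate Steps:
n(y) = (-1 + y)*(-84 + y)
Z(f) = (197 + f)/(2*f) (Z(f) = (197 + f)/((2*f)) = (197 + f)*(1/(2*f)) = (197 + f)/(2*f))
Z(50) - (4051/17864 + n(108)) = (½)*(197 + 50)/50 - (4051/17864 + (84 + 108² - 85*108)) = (½)*(1/50)*247 - (4051*(1/17864) + (84 + 11664 - 9180)) = 247/100 - (4051/17864 + 2568) = 247/100 - 1*45878803/17864 = 247/100 - 45878803/17864 = -1145866973/446600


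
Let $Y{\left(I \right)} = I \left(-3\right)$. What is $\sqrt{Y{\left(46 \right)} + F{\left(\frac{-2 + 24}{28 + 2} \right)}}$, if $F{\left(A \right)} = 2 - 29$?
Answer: $i \sqrt{165} \approx 12.845 i$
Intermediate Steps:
$F{\left(A \right)} = -27$
$Y{\left(I \right)} = - 3 I$
$\sqrt{Y{\left(46 \right)} + F{\left(\frac{-2 + 24}{28 + 2} \right)}} = \sqrt{\left(-3\right) 46 - 27} = \sqrt{-138 - 27} = \sqrt{-165} = i \sqrt{165}$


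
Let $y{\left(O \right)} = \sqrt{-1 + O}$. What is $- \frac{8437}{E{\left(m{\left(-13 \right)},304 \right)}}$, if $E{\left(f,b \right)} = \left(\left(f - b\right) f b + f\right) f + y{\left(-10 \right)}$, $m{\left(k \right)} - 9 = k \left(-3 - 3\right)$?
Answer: $\frac{382966339041}{22664064282330340} + \frac{767 i \sqrt{11}}{22664064282330340} \approx 1.6898 \cdot 10^{-5} + 1.1224 \cdot 10^{-13} i$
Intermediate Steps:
$m{\left(k \right)} = 9 - 6 k$ ($m{\left(k \right)} = 9 + k \left(-3 - 3\right) = 9 + k \left(-6\right) = 9 - 6 k$)
$E{\left(f,b \right)} = i \sqrt{11} + f \left(f + b f \left(f - b\right)\right)$ ($E{\left(f,b \right)} = \left(\left(f - b\right) f b + f\right) f + \sqrt{-1 - 10} = \left(f \left(f - b\right) b + f\right) f + \sqrt{-11} = \left(b f \left(f - b\right) + f\right) f + i \sqrt{11} = \left(f + b f \left(f - b\right)\right) f + i \sqrt{11} = f \left(f + b f \left(f - b\right)\right) + i \sqrt{11} = i \sqrt{11} + f \left(f + b f \left(f - b\right)\right)$)
$- \frac{8437}{E{\left(m{\left(-13 \right)},304 \right)}} = - \frac{8437}{\left(9 - -78\right)^{2} + i \sqrt{11} + 304 \left(9 - -78\right)^{3} - 304^{2} \left(9 - -78\right)^{2}} = - \frac{8437}{\left(9 + 78\right)^{2} + i \sqrt{11} + 304 \left(9 + 78\right)^{3} - 92416 \left(9 + 78\right)^{2}} = - \frac{8437}{87^{2} + i \sqrt{11} + 304 \cdot 87^{3} - 92416 \cdot 87^{2}} = - \frac{8437}{7569 + i \sqrt{11} + 304 \cdot 658503 - 92416 \cdot 7569} = - \frac{8437}{7569 + i \sqrt{11} + 200184912 - 699496704} = - \frac{8437}{-499304223 + i \sqrt{11}}$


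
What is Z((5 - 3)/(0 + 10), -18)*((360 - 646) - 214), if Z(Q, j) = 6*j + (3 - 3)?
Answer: 54000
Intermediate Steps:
Z(Q, j) = 6*j (Z(Q, j) = 6*j + 0 = 6*j)
Z((5 - 3)/(0 + 10), -18)*((360 - 646) - 214) = (6*(-18))*((360 - 646) - 214) = -108*(-286 - 214) = -108*(-500) = 54000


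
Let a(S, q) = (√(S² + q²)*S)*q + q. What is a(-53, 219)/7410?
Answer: 73/2470 - 3869*√50770/2470 ≈ -352.91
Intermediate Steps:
a(S, q) = q + S*q*√(S² + q²) (a(S, q) = (S*√(S² + q²))*q + q = S*q*√(S² + q²) + q = q + S*q*√(S² + q²))
a(-53, 219)/7410 = (219*(1 - 53*√((-53)² + 219²)))/7410 = (219*(1 - 53*√(2809 + 47961)))*(1/7410) = (219*(1 - 53*√50770))*(1/7410) = (219 - 11607*√50770)*(1/7410) = 73/2470 - 3869*√50770/2470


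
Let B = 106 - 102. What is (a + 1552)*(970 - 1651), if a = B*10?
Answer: -1084152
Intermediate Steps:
B = 4
a = 40 (a = 4*10 = 40)
(a + 1552)*(970 - 1651) = (40 + 1552)*(970 - 1651) = 1592*(-681) = -1084152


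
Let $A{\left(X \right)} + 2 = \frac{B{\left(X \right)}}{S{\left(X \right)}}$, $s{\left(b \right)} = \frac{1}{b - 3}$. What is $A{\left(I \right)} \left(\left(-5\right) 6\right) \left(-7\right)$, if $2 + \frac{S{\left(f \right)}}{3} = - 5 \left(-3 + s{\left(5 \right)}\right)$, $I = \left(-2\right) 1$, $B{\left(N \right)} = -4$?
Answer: $- \frac{1340}{3} \approx -446.67$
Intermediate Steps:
$s{\left(b \right)} = \frac{1}{-3 + b}$
$I = -2$
$S{\left(f \right)} = \frac{63}{2}$ ($S{\left(f \right)} = -6 + 3 \left(- 5 \left(-3 + \frac{1}{-3 + 5}\right)\right) = -6 + 3 \left(- 5 \left(-3 + \frac{1}{2}\right)\right) = -6 + 3 \left(\left(-5\right) \left(- \frac{5}{2}\right)\right) = -6 + 3 \cdot \frac{25}{2} = -6 + \frac{75}{2} = \frac{63}{2}$)
$A{\left(X \right)} = - \frac{134}{63}$ ($A{\left(X \right)} = -2 - \frac{4}{\frac{63}{2}} = -2 - \frac{8}{63} = - \frac{134}{63}$)
$A{\left(I \right)} \left(\left(-5\right) 6\right) \left(-7\right) = - \frac{134 \left(\left(-5\right) 6\right)}{63} \left(-7\right) = \left(- \frac{134}{63}\right) \left(-30\right) \left(-7\right) = \frac{1340}{21} \left(-7\right) = - \frac{1340}{3}$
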